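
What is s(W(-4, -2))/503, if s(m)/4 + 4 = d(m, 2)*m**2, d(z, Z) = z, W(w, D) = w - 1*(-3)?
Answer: -20/503 ≈ -0.039761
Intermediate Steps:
W(w, D) = 3 + w (W(w, D) = w + 3 = 3 + w)
s(m) = -16 + 4*m**3 (s(m) = -16 + 4*(m*m**2) = -16 + 4*m**3)
s(W(-4, -2))/503 = (-16 + 4*(3 - 4)**3)/503 = (-16 + 4*(-1)**3)*(1/503) = (-16 + 4*(-1))*(1/503) = (-16 - 4)*(1/503) = -20*1/503 = -20/503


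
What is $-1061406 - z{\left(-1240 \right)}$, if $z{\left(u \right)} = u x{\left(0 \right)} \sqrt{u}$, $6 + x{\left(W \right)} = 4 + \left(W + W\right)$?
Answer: $-1061406 - 4960 i \sqrt{310} \approx -1.0614 \cdot 10^{6} - 87330.0 i$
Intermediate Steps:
$x{\left(W \right)} = -2 + 2 W$ ($x{\left(W \right)} = -6 + \left(4 + \left(W + W\right)\right) = -6 + \left(4 + 2 W\right) = -2 + 2 W$)
$z{\left(u \right)} = - 2 u^{\frac{3}{2}}$ ($z{\left(u \right)} = u \left(-2 + 2 \cdot 0\right) \sqrt{u} = u \left(-2 + 0\right) \sqrt{u} = u \left(-2\right) \sqrt{u} = - 2 u \sqrt{u} = - 2 u^{\frac{3}{2}}$)
$-1061406 - z{\left(-1240 \right)} = -1061406 - - 2 \left(-1240\right)^{\frac{3}{2}} = -1061406 - - 2 \left(- 2480 i \sqrt{310}\right) = -1061406 - 4960 i \sqrt{310}$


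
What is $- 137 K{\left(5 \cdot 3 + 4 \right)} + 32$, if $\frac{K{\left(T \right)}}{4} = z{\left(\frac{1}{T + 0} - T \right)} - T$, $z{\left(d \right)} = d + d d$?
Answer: $- \frac{63502196}{361} \approx -1.7591 \cdot 10^{5}$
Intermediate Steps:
$z{\left(d \right)} = d + d^{2}$
$K{\left(T \right)} = - 4 T + 4 \left(\frac{1}{T} - T\right) \left(1 + \frac{1}{T} - T\right)$ ($K{\left(T \right)} = 4 \left(\left(\frac{1}{T + 0} - T\right) \left(1 - \left(T - \frac{1}{T + 0}\right)\right) - T\right) = 4 \left(\left(\frac{1}{T} - T\right) \left(1 - \left(T - \frac{1}{T}\right)\right) - T\right) = 4 \left(\left(\frac{1}{T} - T\right) \left(1 + \frac{1}{T} - T\right) - T\right) = 4 \left(- T + \left(\frac{1}{T} - T\right) \left(1 + \frac{1}{T} - T\right)\right) = - 4 T + 4 \left(\frac{1}{T} - T\right) \left(1 + \frac{1}{T} - T\right)$)
$- 137 K{\left(5 \cdot 3 + 4 \right)} + 32 = - 137 \left(-8 - 8 \left(5 \cdot 3 + 4\right) + \frac{4}{5 \cdot 3 + 4} + \frac{4}{\left(5 \cdot 3 + 4\right)^{2}} + 4 \left(5 \cdot 3 + 4\right)^{2}\right) + 32 = - 137 \left(-8 - 8 \left(15 + 4\right) + \frac{4}{15 + 4} + \frac{4}{\left(15 + 4\right)^{2}} + 4 \left(15 + 4\right)^{2}\right) + 32 = - 137 \left(-8 - 152 + \frac{4}{19} + \frac{4}{361} + 4 \cdot 19^{2}\right) + 32 = - 137 \left(-8 - 152 + 4 \cdot \frac{1}{19} + 4 \cdot \frac{1}{361} + 4 \cdot 361\right) + 32 = - 137 \left(-8 - 152 + \frac{4}{19} + \frac{4}{361} + 1444\right) + 32 = \left(-137\right) \frac{463604}{361} + 32 = - \frac{63513748}{361} + 32 = - \frac{63502196}{361}$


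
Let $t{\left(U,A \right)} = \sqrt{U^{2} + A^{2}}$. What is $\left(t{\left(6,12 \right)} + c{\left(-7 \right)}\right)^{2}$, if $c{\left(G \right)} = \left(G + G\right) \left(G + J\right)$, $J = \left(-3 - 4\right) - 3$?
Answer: $56824 + 2856 \sqrt{5} \approx 63210.0$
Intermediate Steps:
$J = -10$ ($J = -7 - 3 = -10$)
$c{\left(G \right)} = 2 G \left(-10 + G\right)$ ($c{\left(G \right)} = \left(G + G\right) \left(G - 10\right) = 2 G \left(-10 + G\right)$)
$t{\left(U,A \right)} = \sqrt{A^{2} + U^{2}}$
$\left(t{\left(6,12 \right)} + c{\left(-7 \right)}\right)^{2} = \left(\sqrt{12^{2} + 6^{2}} + 2 \left(-7\right) \left(-10 - 7\right)\right)^{2} = \left(\sqrt{144 + 36} + 2 \left(-7\right) \left(-17\right)\right)^{2} = \left(\sqrt{180} + 238\right)^{2} = \left(6 \sqrt{5} + 238\right)^{2} = \left(238 + 6 \sqrt{5}\right)^{2}$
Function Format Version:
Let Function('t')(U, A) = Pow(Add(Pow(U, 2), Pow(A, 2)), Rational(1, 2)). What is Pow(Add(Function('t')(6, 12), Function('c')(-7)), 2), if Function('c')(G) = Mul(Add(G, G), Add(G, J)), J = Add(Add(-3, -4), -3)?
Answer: Add(56824, Mul(2856, Pow(5, Rational(1, 2)))) ≈ 63210.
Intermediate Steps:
J = -10 (J = Add(-7, -3) = -10)
Function('c')(G) = Mul(2, G, Add(-10, G)) (Function('c')(G) = Mul(Add(G, G), Add(G, -10)) = Mul(Mul(2, G), Add(-10, G)) = Mul(2, G, Add(-10, G)))
Function('t')(U, A) = Pow(Add(Pow(A, 2), Pow(U, 2)), Rational(1, 2))
Pow(Add(Function('t')(6, 12), Function('c')(-7)), 2) = Pow(Add(Pow(Add(Pow(12, 2), Pow(6, 2)), Rational(1, 2)), Mul(2, -7, Add(-10, -7))), 2) = Pow(Add(Pow(Add(144, 36), Rational(1, 2)), Mul(2, -7, -17)), 2) = Pow(Add(Pow(180, Rational(1, 2)), 238), 2) = Pow(Add(Mul(6, Pow(5, Rational(1, 2))), 238), 2) = Pow(Add(238, Mul(6, Pow(5, Rational(1, 2)))), 2)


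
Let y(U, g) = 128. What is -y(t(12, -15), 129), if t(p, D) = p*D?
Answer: -128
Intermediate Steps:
t(p, D) = D*p
-y(t(12, -15), 129) = -1*128 = -128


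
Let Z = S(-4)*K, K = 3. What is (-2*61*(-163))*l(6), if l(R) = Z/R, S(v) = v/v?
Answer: 9943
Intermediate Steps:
S(v) = 1
Z = 3 (Z = 1*3 = 3)
l(R) = 3/R
(-2*61*(-163))*l(6) = (-2*61*(-163))*(3/6) = (-122*(-163))*(3*(1/6)) = 19886*(1/2) = 9943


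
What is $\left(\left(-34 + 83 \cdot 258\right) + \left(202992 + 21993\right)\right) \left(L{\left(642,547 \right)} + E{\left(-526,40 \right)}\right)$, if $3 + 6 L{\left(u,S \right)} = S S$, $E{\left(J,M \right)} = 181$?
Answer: $\frac{36990719290}{3} \approx 1.233 \cdot 10^{10}$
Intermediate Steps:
$L{\left(u,S \right)} = - \frac{1}{2} + \frac{S^{2}}{6}$ ($L{\left(u,S \right)} = - \frac{1}{2} + \frac{S S}{6} = - \frac{1}{2} + \frac{S^{2}}{6}$)
$\left(\left(-34 + 83 \cdot 258\right) + \left(202992 + 21993\right)\right) \left(L{\left(642,547 \right)} + E{\left(-526,40 \right)}\right) = \left(\left(-34 + 83 \cdot 258\right) + \left(202992 + 21993\right)\right) \left(\left(- \frac{1}{2} + \frac{547^{2}}{6}\right) + 181\right) = \left(\left(-34 + 21414\right) + 224985\right) \left(\left(- \frac{1}{2} + \frac{1}{6} \cdot 299209\right) + 181\right) = \left(21380 + 224985\right) \left(\left(- \frac{1}{2} + \frac{299209}{6}\right) + 181\right) = 246365 \left(\frac{149603}{3} + 181\right) = 246365 \cdot \frac{150146}{3} = \frac{36990719290}{3}$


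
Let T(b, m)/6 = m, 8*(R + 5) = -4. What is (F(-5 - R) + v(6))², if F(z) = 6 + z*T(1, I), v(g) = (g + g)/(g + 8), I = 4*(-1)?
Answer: 1296/49 ≈ 26.449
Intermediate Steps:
R = -11/2 (R = -5 + (⅛)*(-4) = -5 - ½ = -11/2 ≈ -5.5000)
I = -4
T(b, m) = 6*m
v(g) = 2*g/(8 + g) (v(g) = (2*g)/(8 + g) = 2*g/(8 + g))
F(z) = 6 - 24*z (F(z) = 6 + z*(6*(-4)) = 6 + z*(-24) = 6 - 24*z)
(F(-5 - R) + v(6))² = ((6 - 24*(-5 - 1*(-11/2))) + 2*6/(8 + 6))² = ((6 - 24*(-5 + 11/2)) + 2*6/14)² = ((6 - 24*½) + 2*6*(1/14))² = ((6 - 12) + 6/7)² = (-6 + 6/7)² = (-36/7)² = 1296/49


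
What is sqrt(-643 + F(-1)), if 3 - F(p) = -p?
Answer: I*sqrt(641) ≈ 25.318*I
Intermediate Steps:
F(p) = 3 + p (F(p) = 3 - (-1)*p = 3 + p)
sqrt(-643 + F(-1)) = sqrt(-643 + (3 - 1)) = sqrt(-643 + 2) = sqrt(-641) = I*sqrt(641)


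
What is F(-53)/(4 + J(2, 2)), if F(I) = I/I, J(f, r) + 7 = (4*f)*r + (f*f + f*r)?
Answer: 1/21 ≈ 0.047619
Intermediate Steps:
J(f, r) = -7 + f² + 5*f*r (J(f, r) = -7 + ((4*f)*r + (f*f + f*r)) = -7 + (4*f*r + (f² + f*r)) = -7 + (f² + 5*f*r) = -7 + f² + 5*f*r)
F(I) = 1
F(-53)/(4 + J(2, 2)) = 1/(4 + (-7 + 2² + 5*2*2)) = 1/(4 + (-7 + 4 + 20)) = 1/(4 + 17) = 1/21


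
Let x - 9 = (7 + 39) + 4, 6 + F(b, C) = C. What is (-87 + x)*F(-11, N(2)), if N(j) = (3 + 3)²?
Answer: -840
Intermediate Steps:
N(j) = 36 (N(j) = 6² = 36)
F(b, C) = -6 + C
x = 59 (x = 9 + ((7 + 39) + 4) = 9 + (46 + 4) = 9 + 50 = 59)
(-87 + x)*F(-11, N(2)) = (-87 + 59)*(-6 + 36) = -28*30 = -840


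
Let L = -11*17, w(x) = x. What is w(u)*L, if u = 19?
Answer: -3553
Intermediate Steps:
L = -187
w(u)*L = 19*(-187) = -3553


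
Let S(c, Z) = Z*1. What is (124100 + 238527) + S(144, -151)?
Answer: 362476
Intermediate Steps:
S(c, Z) = Z
(124100 + 238527) + S(144, -151) = (124100 + 238527) - 151 = 362627 - 151 = 362476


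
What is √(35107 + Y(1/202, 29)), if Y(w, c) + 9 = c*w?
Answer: 5*√57285786/202 ≈ 187.34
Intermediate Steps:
Y(w, c) = -9 + c*w
√(35107 + Y(1/202, 29)) = √(35107 + (-9 + 29/202)) = √(35107 - 1789/202) = √(7089825/202) = 5*√57285786/202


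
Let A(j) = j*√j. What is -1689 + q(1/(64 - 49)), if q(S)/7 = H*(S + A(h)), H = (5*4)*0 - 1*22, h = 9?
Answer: -87859/15 ≈ -5857.3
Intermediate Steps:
A(j) = j^(3/2)
H = -22 (H = 20*0 - 22 = 0 - 22 = -22)
q(S) = -4158 - 154*S (q(S) = 7*(-22*(S + 9^(3/2))) = 7*(-22*(S + 27)) = 7*(-22*(27 + S)) = 7*(-594 - 22*S) = -4158 - 154*S)
-1689 + q(1/(64 - 49)) = -1689 + (-4158 - 154/(64 - 49)) = -1689 + (-4158 - 154/15) = -1689 - 62524/15 = -87859/15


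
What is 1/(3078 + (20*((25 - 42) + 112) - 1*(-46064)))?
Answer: 1/51042 ≈ 1.9592e-5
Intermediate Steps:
1/(3078 + (20*((25 - 42) + 112) - 1*(-46064))) = 1/(3078 + (20*(-17 + 112) + 46064)) = 1/(3078 + (20*95 + 46064)) = 1/(3078 + (1900 + 46064)) = 1/(3078 + 47964) = 1/51042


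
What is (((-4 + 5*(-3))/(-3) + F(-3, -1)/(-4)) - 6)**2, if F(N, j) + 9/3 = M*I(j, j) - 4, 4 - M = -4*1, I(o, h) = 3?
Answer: 2209/144 ≈ 15.340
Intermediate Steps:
M = 8 (M = 4 - (-4) = 4 - 1*(-4) = 4 + 4 = 8)
F(N, j) = 17 (F(N, j) = -3 + (8*3 - 4) = -3 + (24 - 4) = -3 + 20 = 17)
(((-4 + 5*(-3))/(-3) + F(-3, -1)/(-4)) - 6)**2 = (((-4 + 5*(-3))/(-3) + 17/(-4)) - 6)**2 = (((-4 - 15)*(-1/3) + 17*(-1/4)) - 6)**2 = ((-19*(-1/3) - 17/4) - 6)**2 = ((19/3 - 17/4) - 6)**2 = (25/12 - 6)**2 = (-47/12)**2 = 2209/144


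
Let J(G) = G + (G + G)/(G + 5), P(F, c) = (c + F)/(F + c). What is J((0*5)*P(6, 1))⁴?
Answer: 0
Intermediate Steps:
P(F, c) = 1 (P(F, c) = (F + c)/(F + c) = 1)
J(G) = G + 2*G/(5 + G) (J(G) = G + (2*G)/(5 + G) = G + 2*G/(5 + G))
J((0*5)*P(6, 1))⁴ = (((0*5)*1)*(7 + (0*5)*1)/(5 + (0*5)*1))⁴ = ((0*1)*(7 + 0*1)/(5 + 0*1))⁴ = (0*(7 + 0)/(5 + 0))⁴ = (0*7/5)⁴ = (0*(⅕)*7)⁴ = 0⁴ = 0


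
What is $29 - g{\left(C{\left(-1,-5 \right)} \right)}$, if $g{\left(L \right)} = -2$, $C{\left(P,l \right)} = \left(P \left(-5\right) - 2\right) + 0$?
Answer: $31$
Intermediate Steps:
$C{\left(P,l \right)} = -2 - 5 P$ ($C{\left(P,l \right)} = \left(- 5 P - 2\right) + 0 = \left(-2 - 5 P\right) + 0 = -2 - 5 P$)
$29 - g{\left(C{\left(-1,-5 \right)} \right)} = 29 - -2 = 29 + 2 = 31$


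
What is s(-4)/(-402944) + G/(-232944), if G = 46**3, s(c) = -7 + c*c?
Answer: -106584385/255063552 ≈ -0.41787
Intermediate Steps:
s(c) = -7 + c**2
G = 97336
s(-4)/(-402944) + G/(-232944) = (-7 + (-4)**2)/(-402944) + 97336/(-232944) = (-7 + 16)*(-1/402944) + 97336*(-1/232944) = 9*(-1/402944) - 529/1266 = -9/402944 - 529/1266 = -106584385/255063552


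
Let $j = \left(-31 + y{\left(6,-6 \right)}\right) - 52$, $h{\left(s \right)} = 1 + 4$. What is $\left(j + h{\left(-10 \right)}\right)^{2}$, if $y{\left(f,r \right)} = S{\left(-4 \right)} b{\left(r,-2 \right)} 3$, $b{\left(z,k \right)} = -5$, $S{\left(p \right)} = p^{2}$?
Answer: $101124$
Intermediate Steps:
$h{\left(s \right)} = 5$
$y{\left(f,r \right)} = -240$ ($y{\left(f,r \right)} = \left(-4\right)^{2} \left(-5\right) 3 = 16 \left(-5\right) 3 = \left(-80\right) 3 = -240$)
$j = -323$ ($j = \left(-31 - 240\right) - 52 = -271 - 52 = -323$)
$\left(j + h{\left(-10 \right)}\right)^{2} = \left(-323 + 5\right)^{2} = \left(-318\right)^{2} = 101124$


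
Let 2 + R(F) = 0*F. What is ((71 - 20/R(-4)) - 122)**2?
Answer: 1681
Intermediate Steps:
R(F) = -2 (R(F) = -2 + 0*F = -2 + 0 = -2)
((71 - 20/R(-4)) - 122)**2 = ((71 - 20/(-2)) - 122)**2 = ((71 - 20*(-1/2)) - 122)**2 = ((71 + 10) - 122)**2 = (81 - 122)**2 = (-41)**2 = 1681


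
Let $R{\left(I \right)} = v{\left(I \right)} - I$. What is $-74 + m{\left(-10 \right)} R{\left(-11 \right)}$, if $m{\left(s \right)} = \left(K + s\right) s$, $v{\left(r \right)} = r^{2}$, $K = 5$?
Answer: $6526$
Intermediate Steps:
$R{\left(I \right)} = I^{2} - I$
$m{\left(s \right)} = s \left(5 + s\right)$ ($m{\left(s \right)} = \left(5 + s\right) s = s \left(5 + s\right)$)
$-74 + m{\left(-10 \right)} R{\left(-11 \right)} = -74 + - 10 \left(5 - 10\right) \left(- 11 \left(-1 - 11\right)\right) = -74 + \left(-10\right) \left(-5\right) \left(\left(-11\right) \left(-12\right)\right) = -74 + 50 \cdot 132 = -74 + 6600 = 6526$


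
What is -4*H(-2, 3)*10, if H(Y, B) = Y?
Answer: 80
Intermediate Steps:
-4*H(-2, 3)*10 = -4*(-2)*10 = 8*10 = 80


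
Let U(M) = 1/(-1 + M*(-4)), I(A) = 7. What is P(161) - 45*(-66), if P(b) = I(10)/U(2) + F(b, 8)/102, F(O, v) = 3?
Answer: 98839/34 ≈ 2907.0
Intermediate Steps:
U(M) = 1/(-1 - 4*M)
P(b) = -2141/34 (P(b) = 7/((-1/(1 + 4*2))) + 3/102 = 7/((-1/(1 + 8))) + 3*(1/102) = 7/((-1/9)) + 1/34 = 7/((-1*⅑)) + 1/34 = 7/(-⅑) + 1/34 = 7*(-9) + 1/34 = -63 + 1/34 = -2141/34)
P(161) - 45*(-66) = -2141/34 - 45*(-66) = -2141/34 + 2970 = 98839/34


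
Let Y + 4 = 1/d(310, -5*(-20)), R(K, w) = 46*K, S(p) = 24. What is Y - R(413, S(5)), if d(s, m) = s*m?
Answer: -589061999/31000 ≈ -19002.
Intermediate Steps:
d(s, m) = m*s
Y = -123999/31000 (Y = -4 + 1/(-5*(-20)*310) = -4 + 1/(100*310) = -4 + 1/31000 = -123999/31000 ≈ -4.0000)
Y - R(413, S(5)) = -123999/31000 - 46*413 = -123999/31000 - 1*18998 = -123999/31000 - 18998 = -589061999/31000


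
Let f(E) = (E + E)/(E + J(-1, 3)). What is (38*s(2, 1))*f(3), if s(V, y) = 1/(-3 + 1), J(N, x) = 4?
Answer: -114/7 ≈ -16.286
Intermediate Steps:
s(V, y) = -1/2 (s(V, y) = 1/(-2) = -1/2)
f(E) = 2*E/(4 + E) (f(E) = (E + E)/(E + 4) = (2*E)/(4 + E) = 2*E/(4 + E))
(38*s(2, 1))*f(3) = (38*(-1/2))*(2*3/(4 + 3)) = -38*3/7 = -19*6/7 = -114/7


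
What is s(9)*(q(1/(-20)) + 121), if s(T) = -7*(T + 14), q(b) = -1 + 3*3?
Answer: -20769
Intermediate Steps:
q(b) = 8 (q(b) = -1 + 9 = 8)
s(T) = -98 - 7*T (s(T) = -7*(14 + T) = -98 - 7*T)
s(9)*(q(1/(-20)) + 121) = (-98 - 7*9)*(8 + 121) = (-98 - 63)*129 = -161*129 = -20769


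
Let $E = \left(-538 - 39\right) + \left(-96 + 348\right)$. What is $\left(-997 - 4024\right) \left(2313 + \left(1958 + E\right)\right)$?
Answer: $-19812866$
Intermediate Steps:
$E = -325$ ($E = -577 + 252 = -325$)
$\left(-997 - 4024\right) \left(2313 + \left(1958 + E\right)\right) = \left(-997 - 4024\right) \left(2313 + \left(1958 - 325\right)\right) = - 5021 \left(2313 + 1633\right) = \left(-5021\right) 3946 = -19812866$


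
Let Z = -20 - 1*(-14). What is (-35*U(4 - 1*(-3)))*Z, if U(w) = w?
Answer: 1470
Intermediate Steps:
Z = -6 (Z = -20 + 14 = -6)
(-35*U(4 - 1*(-3)))*Z = -35*(4 - 1*(-3))*(-6) = -35*(4 + 3)*(-6) = -35*7*(-6) = -245*(-6) = 1470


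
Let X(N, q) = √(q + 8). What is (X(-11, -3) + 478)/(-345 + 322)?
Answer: -478/23 - √5/23 ≈ -20.880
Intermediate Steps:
X(N, q) = √(8 + q)
(X(-11, -3) + 478)/(-345 + 322) = (√(8 - 3) + 478)/(-345 + 322) = (√5 + 478)/(-23) = (478 + √5)*(-1/23) = -478/23 - √5/23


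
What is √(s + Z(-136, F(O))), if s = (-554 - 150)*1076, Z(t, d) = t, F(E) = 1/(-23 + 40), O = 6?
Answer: 2*I*√189410 ≈ 870.42*I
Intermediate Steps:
F(E) = 1/17
s = -757504 (s = -704*1076 = -757504)
√(s + Z(-136, F(O))) = √(-757504 - 136) = √(-757640) = 2*I*√189410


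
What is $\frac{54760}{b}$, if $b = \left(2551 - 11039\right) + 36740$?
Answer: $\frac{13690}{7063} \approx 1.9383$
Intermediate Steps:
$b = 28252$ ($b = -8488 + 36740 = 28252$)
$\frac{54760}{b} = \frac{54760}{28252} = 54760 \cdot \frac{1}{28252} = \frac{13690}{7063}$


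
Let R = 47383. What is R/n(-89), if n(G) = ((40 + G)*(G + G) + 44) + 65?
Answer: 47383/8831 ≈ 5.3655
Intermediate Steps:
n(G) = 109 + 2*G*(40 + G) (n(G) = ((40 + G)*(2*G) + 44) + 65 = (2*G*(40 + G) + 44) + 65 = (44 + 2*G*(40 + G)) + 65 = 109 + 2*G*(40 + G))
R/n(-89) = 47383/(109 + 2*(-89)**2 + 80*(-89)) = 47383/(109 + 2*7921 - 7120) = 47383/(109 + 15842 - 7120) = 47383/8831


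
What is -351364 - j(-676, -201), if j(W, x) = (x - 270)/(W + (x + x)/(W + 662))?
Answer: -1592033581/4531 ≈ -3.5136e+5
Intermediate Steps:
j(W, x) = (-270 + x)/(W + 2*x/(662 + W)) (j(W, x) = (-270 + x)/(W + (2*x)/(662 + W)) = (-270 + x)/(W + 2*x/(662 + W)))
-351364 - j(-676, -201) = -351364 - (-178740 - 270*(-676) + 662*(-201) - 676*(-201))/((-676)² + 2*(-201) + 662*(-676)) = -351364 - (-178740 + 182520 - 133062 + 135876)/(456976 - 402 - 447512) = -351364 - 6594/9062 = -351364 - 1*3297/4531 = -351364 - 3297/4531 = -1592033581/4531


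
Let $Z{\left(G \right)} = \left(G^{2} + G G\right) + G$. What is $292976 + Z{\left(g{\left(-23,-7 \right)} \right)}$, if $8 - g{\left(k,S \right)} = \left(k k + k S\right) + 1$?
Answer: $1225271$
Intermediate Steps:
$g{\left(k,S \right)} = 7 - k^{2} - S k$ ($g{\left(k,S \right)} = 8 - \left(\left(k k + k S\right) + 1\right) = 8 - \left(\left(k^{2} + S k\right) + 1\right) = 8 - \left(1 + k^{2} + S k\right) = 7 - k^{2} - S k$)
$Z{\left(G \right)} = G + 2 G^{2}$ ($Z{\left(G \right)} = \left(G^{2} + G^{2}\right) + G = 2 G^{2} + G = G + 2 G^{2}$)
$292976 + Z{\left(g{\left(-23,-7 \right)} \right)} = 292976 + \left(7 - \left(-23\right)^{2} - \left(-7\right) \left(-23\right)\right) \left(1 + 2 \left(7 - \left(-23\right)^{2} - \left(-7\right) \left(-23\right)\right)\right) = 292976 + \left(7 - 529 - 161\right) \left(1 + 2 \left(7 - 529 - 161\right)\right) = 292976 - 683 \left(1 + 2 \left(-683\right)\right) = 292976 - 683 \left(1 - 1366\right) = 292976 - -932295 = 292976 + 932295 = 1225271$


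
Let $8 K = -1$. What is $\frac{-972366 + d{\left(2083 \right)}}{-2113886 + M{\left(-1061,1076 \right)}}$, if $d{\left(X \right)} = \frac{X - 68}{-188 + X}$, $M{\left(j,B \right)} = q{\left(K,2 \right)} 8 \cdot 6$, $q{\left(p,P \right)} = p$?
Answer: $\frac{368526311}{801165068} \approx 0.45999$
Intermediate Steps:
$K = - \frac{1}{8}$ ($K = \frac{1}{8} \left(-1\right) = - \frac{1}{8} \approx -0.125$)
$M{\left(j,B \right)} = -6$ ($M{\left(j,B \right)} = \left(- \frac{1}{8}\right) 8 \cdot 6 = \left(-1\right) 6 = -6$)
$d{\left(X \right)} = \frac{-68 + X}{-188 + X}$
$\frac{-972366 + d{\left(2083 \right)}}{-2113886 + M{\left(-1061,1076 \right)}} = \frac{-972366 + \frac{-68 + 2083}{-188 + 2083}}{-2113886 - 6} = \frac{-972366 + \frac{1}{1895} \cdot 2015}{-2113892} = \left(-972366 + \frac{1}{1895} \cdot 2015\right) \left(- \frac{1}{2113892}\right) = \left(-972366 + \frac{403}{379}\right) \left(- \frac{1}{2113892}\right) = \left(- \frac{368526311}{379}\right) \left(- \frac{1}{2113892}\right) = \frac{368526311}{801165068}$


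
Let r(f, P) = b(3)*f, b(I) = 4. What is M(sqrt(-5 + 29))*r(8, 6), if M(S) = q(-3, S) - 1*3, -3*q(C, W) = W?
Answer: -96 - 64*sqrt(6)/3 ≈ -148.26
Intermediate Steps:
q(C, W) = -W/3
M(S) = -3 - S/3 (M(S) = -S/3 - 1*3 = -S/3 - 3 = -3 - S/3)
r(f, P) = 4*f
M(sqrt(-5 + 29))*r(8, 6) = (-3 - sqrt(-5 + 29)/3)*(4*8) = (-3 - 2*sqrt(6)/3)*32 = -96 - 64*sqrt(6)/3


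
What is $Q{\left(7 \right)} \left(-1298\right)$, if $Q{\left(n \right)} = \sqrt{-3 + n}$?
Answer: $-2596$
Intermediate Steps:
$Q{\left(7 \right)} \left(-1298\right) = \sqrt{-3 + 7} \left(-1298\right) = \sqrt{4} \left(-1298\right) = 2 \left(-1298\right) = -2596$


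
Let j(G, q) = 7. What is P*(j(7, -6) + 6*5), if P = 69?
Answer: 2553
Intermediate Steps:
P*(j(7, -6) + 6*5) = 69*(7 + 6*5) = 69*(7 + 30) = 69*37 = 2553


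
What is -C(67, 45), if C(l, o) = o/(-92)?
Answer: 45/92 ≈ 0.48913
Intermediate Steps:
C(l, o) = -o/92 (C(l, o) = o*(-1/92) = -o/92)
-C(67, 45) = -(-1)*45/92 = -1*(-45/92) = 45/92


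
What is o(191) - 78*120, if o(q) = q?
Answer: -9169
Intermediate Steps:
o(191) - 78*120 = 191 - 78*120 = 191 - 1*9360 = 191 - 9360 = -9169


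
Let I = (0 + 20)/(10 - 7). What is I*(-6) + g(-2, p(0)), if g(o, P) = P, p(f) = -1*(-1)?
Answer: -39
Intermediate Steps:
p(f) = 1
I = 20/3 ≈ 6.6667
I*(-6) + g(-2, p(0)) = (20/3)*(-6) + 1 = -40 + 1 = -39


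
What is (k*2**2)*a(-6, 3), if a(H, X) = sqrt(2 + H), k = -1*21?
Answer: -168*I ≈ -168.0*I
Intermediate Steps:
k = -21
(k*2**2)*a(-6, 3) = (-21*2**2)*sqrt(2 - 6) = (-21*4)*sqrt(-4) = -168*I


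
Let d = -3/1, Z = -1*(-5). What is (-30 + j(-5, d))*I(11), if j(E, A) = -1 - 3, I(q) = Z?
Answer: -170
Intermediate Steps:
Z = 5
I(q) = 5
d = -3 (d = 1*(-3) = -3)
j(E, A) = -4
(-30 + j(-5, d))*I(11) = (-30 - 4)*5 = -34*5 = -170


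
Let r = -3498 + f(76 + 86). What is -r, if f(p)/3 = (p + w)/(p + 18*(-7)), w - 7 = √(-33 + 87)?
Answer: 41807/12 - √6/4 ≈ 3483.3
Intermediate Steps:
w = 7 + 3*√6 (w = 7 + √(-33 + 87) = 7 + √54 = 7 + 3*√6 ≈ 14.348)
f(p) = 3*(7 + p + 3*√6)/(-126 + p) (f(p) = 3*((p + (7 + 3*√6))/(p + 18*(-7))) = 3*((7 + p + 3*√6)/(p - 126)) = 3*((7 + p + 3*√6)/(-126 + p)) = 3*(7 + p + 3*√6)/(-126 + p))
r = -41807/12 + √6/4 (r = -3498 + 3*(7 + (76 + 86) + 3*√6)/(-126 + (76 + 86)) = -3498 + 3*(7 + 162 + 3*√6)/(-126 + 162) = -3498 + 3*(169 + 3*√6)/36 = -3498 + 3*(1/36)*(169 + 3*√6) = -3498 + (169/12 + √6/4) = -41807/12 + √6/4 ≈ -3483.3)
-r = -(-41807/12 + √6/4) = 41807/12 - √6/4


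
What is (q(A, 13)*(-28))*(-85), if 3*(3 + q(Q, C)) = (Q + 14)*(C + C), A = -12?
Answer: 102340/3 ≈ 34113.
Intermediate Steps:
q(Q, C) = -3 + 2*C*(14 + Q)/3 (q(Q, C) = -3 + ((Q + 14)*(C + C))/3 = -3 + ((14 + Q)*(2*C))/3 = -3 + (2*C*(14 + Q))/3 = -3 + 2*C*(14 + Q)/3)
(q(A, 13)*(-28))*(-85) = ((-3 + (28/3)*13 + (⅔)*13*(-12))*(-28))*(-85) = ((-3 + 364/3 - 104)*(-28))*(-85) = ((43/3)*(-28))*(-85) = -1204/3*(-85) = 102340/3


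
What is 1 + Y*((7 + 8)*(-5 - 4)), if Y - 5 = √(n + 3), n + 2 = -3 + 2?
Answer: -674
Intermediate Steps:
n = -3 (n = -2 + (-3 + 2) = -2 - 1 = -3)
Y = 5 (Y = 5 + √(-3 + 3) = 5 + √0 = 5 + 0 = 5)
1 + Y*((7 + 8)*(-5 - 4)) = 1 + 5*((7 + 8)*(-5 - 4)) = 1 + 5*(15*(-9)) = 1 + 5*(-135) = 1 - 675 = -674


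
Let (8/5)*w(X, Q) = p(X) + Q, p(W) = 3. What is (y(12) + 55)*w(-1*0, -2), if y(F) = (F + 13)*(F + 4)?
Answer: 2275/8 ≈ 284.38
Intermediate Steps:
y(F) = (4 + F)*(13 + F) (y(F) = (13 + F)*(4 + F) = (4 + F)*(13 + F))
w(X, Q) = 15/8 + 5*Q/8 (w(X, Q) = 5*(3 + Q)/8 = 15/8 + 5*Q/8)
(y(12) + 55)*w(-1*0, -2) = ((52 + 12**2 + 17*12) + 55)*(15/8 + (5/8)*(-2)) = ((52 + 144 + 204) + 55)*(15/8 - 5/4) = (400 + 55)*(5/8) = 455*(5/8) = 2275/8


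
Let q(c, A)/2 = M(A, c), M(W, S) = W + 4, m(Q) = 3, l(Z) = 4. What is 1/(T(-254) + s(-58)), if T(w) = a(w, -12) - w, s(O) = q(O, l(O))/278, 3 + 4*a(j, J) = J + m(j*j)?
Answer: 139/34897 ≈ 0.0039831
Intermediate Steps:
a(j, J) = J/4 (a(j, J) = -¾ + (J + 3)/4 = -¾ + (3 + J)/4 = -¾ + (¾ + J/4) = J/4)
M(W, S) = 4 + W
q(c, A) = 8 + 2*A (q(c, A) = 2*(4 + A) = 8 + 2*A)
s(O) = 8/139 (s(O) = (8 + 2*4)/278 = (8 + 8)*(1/278) = 16*(1/278) = 8/139)
T(w) = -3 - w (T(w) = (¼)*(-12) - w = -3 - w)
1/(T(-254) + s(-58)) = 1/((-3 - 1*(-254)) + 8/139) = 1/((-3 + 254) + 8/139) = 1/(251 + 8/139) = 1/(34897/139) = 139/34897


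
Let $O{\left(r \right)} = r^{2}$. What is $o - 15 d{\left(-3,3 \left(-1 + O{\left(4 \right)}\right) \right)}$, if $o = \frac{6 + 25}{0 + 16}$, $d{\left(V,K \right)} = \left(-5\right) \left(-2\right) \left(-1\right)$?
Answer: $\frac{2431}{16} \approx 151.94$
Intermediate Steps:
$d{\left(V,K \right)} = -10$ ($d{\left(V,K \right)} = 10 \left(-1\right) = -10$)
$o = \frac{31}{16} \approx 1.9375$
$o - 15 d{\left(-3,3 \left(-1 + O{\left(4 \right)}\right) \right)} = \frac{31}{16} - -150 = \frac{31}{16} + 150 = \frac{2431}{16}$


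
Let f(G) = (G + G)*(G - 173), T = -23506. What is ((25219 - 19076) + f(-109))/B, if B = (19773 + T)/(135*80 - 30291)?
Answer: 1317961929/3733 ≈ 3.5306e+5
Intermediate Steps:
f(G) = 2*G*(-173 + G) (f(G) = (2*G)*(-173 + G) = 2*G*(-173 + G))
B = 3733/19491 (B = (19773 - 23506)/(135*80 - 30291) = -3733/(10800 - 30291) = -3733/(-19491) = -3733*(-1/19491) = 3733/19491 ≈ 0.19152)
((25219 - 19076) + f(-109))/B = ((25219 - 19076) + 2*(-109)*(-173 - 109))/(3733/19491) = (6143 + 2*(-109)*(-282))*(19491/3733) = (6143 + 61476)*(19491/3733) = 67619*(19491/3733) = 1317961929/3733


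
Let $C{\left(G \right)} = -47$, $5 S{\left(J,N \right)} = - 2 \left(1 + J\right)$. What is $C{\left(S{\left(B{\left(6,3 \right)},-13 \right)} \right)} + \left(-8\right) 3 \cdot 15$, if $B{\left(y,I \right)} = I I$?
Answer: $-407$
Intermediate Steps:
$B{\left(y,I \right)} = I^{2}$
$S{\left(J,N \right)} = - \frac{2}{5} - \frac{2 J}{5}$ ($S{\left(J,N \right)} = \frac{\left(-2\right) \left(1 + J\right)}{5} = \frac{-2 - 2 J}{5} = - \frac{2}{5} - \frac{2 J}{5}$)
$C{\left(S{\left(B{\left(6,3 \right)},-13 \right)} \right)} + \left(-8\right) 3 \cdot 15 = -47 + \left(-8\right) 3 \cdot 15 = -47 - 360 = -407$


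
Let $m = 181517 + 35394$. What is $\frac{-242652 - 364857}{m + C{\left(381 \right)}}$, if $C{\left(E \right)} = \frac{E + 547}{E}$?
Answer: $- \frac{231460929}{82644019} \approx -2.8007$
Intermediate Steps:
$m = 216911$
$C{\left(E \right)} = \frac{547 + E}{E}$
$\frac{-242652 - 364857}{m + C{\left(381 \right)}} = \frac{-242652 - 364857}{216911 + \frac{547 + 381}{381}} = - \frac{607509}{216911 + \frac{1}{381} \cdot 928} = - \frac{607509}{216911 + \frac{928}{381}} = - \frac{607509}{\frac{82644019}{381}} = \left(-607509\right) \frac{381}{82644019} = - \frac{231460929}{82644019}$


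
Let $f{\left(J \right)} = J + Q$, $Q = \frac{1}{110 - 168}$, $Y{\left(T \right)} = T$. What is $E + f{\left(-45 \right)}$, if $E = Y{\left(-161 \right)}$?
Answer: $- \frac{11949}{58} \approx -206.02$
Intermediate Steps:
$E = -161$
$Q = - \frac{1}{58}$ ($Q = \frac{1}{-58} = - \frac{1}{58} \approx -0.017241$)
$f{\left(J \right)} = - \frac{1}{58} + J$ ($f{\left(J \right)} = J - \frac{1}{58} = - \frac{1}{58} + J$)
$E + f{\left(-45 \right)} = -161 - \frac{2611}{58} = - \frac{11949}{58}$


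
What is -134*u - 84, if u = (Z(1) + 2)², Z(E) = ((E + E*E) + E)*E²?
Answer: -3434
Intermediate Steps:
Z(E) = E²*(E² + 2*E) (Z(E) = ((E + E²) + E)*E² = (E² + 2*E)*E² = E²*(E² + 2*E))
u = 25 (u = (1³*(2 + 1) + 2)² = (1*3 + 2)² = (3 + 2)² = 5² = 25)
-134*u - 84 = -134*25 - 84 = -3350 - 84 = -3434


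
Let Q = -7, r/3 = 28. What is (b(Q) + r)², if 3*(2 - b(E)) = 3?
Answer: 7225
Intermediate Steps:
r = 84 (r = 3*28 = 84)
b(E) = 1 (b(E) = 2 - ⅓*3 = 2 - 1 = 1)
(b(Q) + r)² = (1 + 84)² = 85² = 7225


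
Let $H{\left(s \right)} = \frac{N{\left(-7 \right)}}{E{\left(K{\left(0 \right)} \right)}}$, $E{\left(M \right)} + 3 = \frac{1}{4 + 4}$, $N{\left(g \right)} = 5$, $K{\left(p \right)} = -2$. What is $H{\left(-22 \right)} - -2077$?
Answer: $\frac{47731}{23} \approx 2075.3$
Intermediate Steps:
$E{\left(M \right)} = - \frac{23}{8}$ ($E{\left(M \right)} = -3 + \frac{1}{4 + 4} = -3 + \frac{1}{8} = - \frac{23}{8}$)
$H{\left(s \right)} = - \frac{40}{23}$ ($H{\left(s \right)} = \frac{5}{- \frac{23}{8}} = 5 \left(- \frac{8}{23}\right) = - \frac{40}{23}$)
$H{\left(-22 \right)} - -2077 = - \frac{40}{23} - -2077 = - \frac{40}{23} + 2077 = \frac{47731}{23}$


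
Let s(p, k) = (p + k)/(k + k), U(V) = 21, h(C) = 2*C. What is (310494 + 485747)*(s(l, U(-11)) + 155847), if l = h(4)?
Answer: 5211877478323/42 ≈ 1.2409e+11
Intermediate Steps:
l = 8 (l = 2*4 = 8)
s(p, k) = (k + p)/(2*k) (s(p, k) = (k + p)/((2*k)) = (k + p)*(1/(2*k)) = (k + p)/(2*k))
(310494 + 485747)*(s(l, U(-11)) + 155847) = (310494 + 485747)*((1/2)*(21 + 8)/21 + 155847) = 796241*((1/2)*(1/21)*29 + 155847) = 796241*(29/42 + 155847) = 796241*(6545603/42) = 5211877478323/42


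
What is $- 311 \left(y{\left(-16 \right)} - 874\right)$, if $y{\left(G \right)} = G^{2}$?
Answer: $192198$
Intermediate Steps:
$- 311 \left(y{\left(-16 \right)} - 874\right) = - 311 \left(\left(-16\right)^{2} - 874\right) = - 311 \left(256 - 874\right) = \left(-311\right) \left(-618\right) = 192198$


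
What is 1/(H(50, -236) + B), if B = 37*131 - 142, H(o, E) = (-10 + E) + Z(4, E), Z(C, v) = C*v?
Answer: 1/3515 ≈ 0.00028449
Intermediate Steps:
H(o, E) = -10 + 5*E (H(o, E) = (-10 + E) + 4*E = -10 + 5*E)
B = 4705 (B = 4847 - 142 = 4705)
1/(H(50, -236) + B) = 1/((-10 + 5*(-236)) + 4705) = 1/((-10 - 1180) + 4705) = 1/(-1190 + 4705) = 1/3515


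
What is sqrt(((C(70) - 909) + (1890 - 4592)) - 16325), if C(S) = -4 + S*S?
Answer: 8*I*sqrt(235) ≈ 122.64*I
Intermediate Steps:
C(S) = -4 + S**2
sqrt(((C(70) - 909) + (1890 - 4592)) - 16325) = sqrt((((-4 + 70**2) - 909) + (1890 - 4592)) - 16325) = sqrt((((-4 + 4900) - 909) - 2702) - 16325) = sqrt(((4896 - 909) - 2702) - 16325) = sqrt((3987 - 2702) - 16325) = sqrt(1285 - 16325) = sqrt(-15040) = 8*I*sqrt(235)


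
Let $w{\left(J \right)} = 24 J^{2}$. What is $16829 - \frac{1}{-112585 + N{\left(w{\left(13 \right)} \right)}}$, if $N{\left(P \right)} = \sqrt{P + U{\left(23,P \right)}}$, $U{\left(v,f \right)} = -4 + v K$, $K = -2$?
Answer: $\frac{213313940160136}{12675378219} + \frac{\sqrt{4006}}{12675378219} \approx 16829.0$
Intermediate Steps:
$U{\left(v,f \right)} = -4 - 2 v$ ($U{\left(v,f \right)} = -4 + v \left(-2\right) = -4 - 2 v$)
$N{\left(P \right)} = \sqrt{-50 + P}$ ($N{\left(P \right)} = \sqrt{P - 50} = \sqrt{-50 + P}$)
$16829 - \frac{1}{-112585 + N{\left(w{\left(13 \right)} \right)}} = 16829 - \frac{1}{-112585 + \sqrt{-50 + 24 \cdot 13^{2}}} = 16829 - \frac{1}{-112585 + \sqrt{-50 + 24 \cdot 169}} = 16829 - \frac{1}{-112585 + \sqrt{-50 + 4056}} = 16829 - \frac{1}{-112585 + \sqrt{4006}}$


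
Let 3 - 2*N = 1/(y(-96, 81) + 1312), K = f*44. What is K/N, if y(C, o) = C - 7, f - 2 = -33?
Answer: -1649076/1813 ≈ -909.58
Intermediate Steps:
f = -31 (f = 2 - 33 = -31)
y(C, o) = -7 + C
K = -1364 (K = -31*44 = -1364)
N = 1813/1209 (N = 3/2 - 1/(2*((-7 - 96) + 1312)) = 3/2 - 1/(2*(-103 + 1312)) = 3/2 - 1/2/1209 = 3/2 - 1/2*1/1209 = 3/2 - 1/2418 = 1813/1209 ≈ 1.4996)
K/N = -1364/1813/1209 = -1364*1209/1813 = -1649076/1813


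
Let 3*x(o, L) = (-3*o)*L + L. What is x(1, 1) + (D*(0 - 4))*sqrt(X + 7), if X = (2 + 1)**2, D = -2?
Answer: 94/3 ≈ 31.333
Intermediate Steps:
x(o, L) = L/3 - L*o (x(o, L) = ((-3*o)*L + L)/3 = (-3*L*o + L)/3 = (L - 3*L*o)/3 = L/3 - L*o)
X = 9 (X = 3**2 = 9)
x(1, 1) + (D*(0 - 4))*sqrt(X + 7) = 1*(1/3 - 1*1) + (-2*(0 - 4))*sqrt(9 + 7) = 1*(1/3 - 1) + (-2*(-4))*sqrt(16) = 1*(-2/3) + 8*4 = -2/3 + 32 = 94/3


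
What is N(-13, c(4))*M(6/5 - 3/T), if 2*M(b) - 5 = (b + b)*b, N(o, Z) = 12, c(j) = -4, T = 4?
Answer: 3243/100 ≈ 32.430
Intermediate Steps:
M(b) = 5/2 + b² (M(b) = 5/2 + ((b + b)*b)/2 = 5/2 + ((2*b)*b)/2 = 5/2 + (2*b²)/2 = 5/2 + b²)
N(-13, c(4))*M(6/5 - 3/T) = 12*(5/2 + (6/5 - 3/4)²) = 12*(5/2 + (6*(⅕) - 3*¼)²) = 12*(5/2 + (6/5 - ¾)²) = 12*(5/2 + (9/20)²) = 12*(5/2 + 81/400) = 12*(1081/400) = 3243/100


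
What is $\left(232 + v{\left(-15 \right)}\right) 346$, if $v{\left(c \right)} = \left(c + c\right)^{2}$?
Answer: $391672$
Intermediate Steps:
$v{\left(c \right)} = 4 c^{2}$ ($v{\left(c \right)} = \left(2 c\right)^{2} = 4 c^{2}$)
$\left(232 + v{\left(-15 \right)}\right) 346 = \left(232 + 4 \left(-15\right)^{2}\right) 346 = \left(232 + 4 \cdot 225\right) 346 = \left(232 + 900\right) 346 = 1132 \cdot 346 = 391672$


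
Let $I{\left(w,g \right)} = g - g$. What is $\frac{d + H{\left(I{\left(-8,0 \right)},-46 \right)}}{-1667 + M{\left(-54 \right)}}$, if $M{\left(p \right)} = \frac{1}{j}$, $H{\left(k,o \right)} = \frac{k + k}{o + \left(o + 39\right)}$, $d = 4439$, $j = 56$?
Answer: $- \frac{248584}{93351} \approx -2.6629$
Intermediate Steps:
$I{\left(w,g \right)} = 0$
$H{\left(k,o \right)} = \frac{2 k}{39 + 2 o}$ ($H{\left(k,o \right)} = \frac{2 k}{o + \left(39 + o\right)} = \frac{2 k}{39 + 2 o}$)
$M{\left(p \right)} = \frac{1}{56}$
$\frac{d + H{\left(I{\left(-8,0 \right)},-46 \right)}}{-1667 + M{\left(-54 \right)}} = \frac{4439 + 2 \cdot 0 \frac{1}{39 + 2 \left(-46\right)}}{-1667 + \frac{1}{56}} = \frac{4439 + 2 \cdot 0 \frac{1}{39 - 92}}{- \frac{93351}{56}} = \left(4439 + 2 \cdot 0 \frac{1}{-53}\right) \left(- \frac{56}{93351}\right) = \left(4439 + 2 \cdot 0 \left(- \frac{1}{53}\right)\right) \left(- \frac{56}{93351}\right) = \left(4439 + 0\right) \left(- \frac{56}{93351}\right) = 4439 \left(- \frac{56}{93351}\right) = - \frac{248584}{93351}$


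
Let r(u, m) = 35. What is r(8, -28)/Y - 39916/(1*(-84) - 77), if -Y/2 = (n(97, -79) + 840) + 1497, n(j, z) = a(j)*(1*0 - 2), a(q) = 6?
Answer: 37120753/149730 ≈ 247.92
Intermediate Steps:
n(j, z) = -12 (n(j, z) = 6*(1*0 - 2) = 6*(0 - 2) = 6*(-2) = -12)
Y = -4650 (Y = -2*((-12 + 840) + 1497) = -2*(828 + 1497) = -2*2325 = -4650)
r(8, -28)/Y - 39916/(1*(-84) - 77) = 35/(-4650) - 39916/(1*(-84) - 77) = 35*(-1/4650) - 39916/(-84 - 77) = -7/930 - 39916/(-161) = -7/930 - 39916*(-1/161) = -7/930 + 39916/161 = 37120753/149730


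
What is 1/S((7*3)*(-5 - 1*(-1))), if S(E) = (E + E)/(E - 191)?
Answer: 275/168 ≈ 1.6369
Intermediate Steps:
S(E) = 2*E/(-191 + E) (S(E) = (2*E)/(-191 + E) = 2*E/(-191 + E))
1/S((7*3)*(-5 - 1*(-1))) = 1/(2*((7*3)*(-5 - 1*(-1)))/(-191 + (7*3)*(-5 - 1*(-1)))) = 1/(2*(21*(-5 + 1))/(-191 + 21*(-5 + 1))) = 1/(2*(21*(-4))/(-191 + 21*(-4))) = 1/(2*(-84)/(-191 - 84)) = 1/(2*(-84)/(-275)) = 1/(2*(-84)*(-1/275)) = 1/(168/275) = 275/168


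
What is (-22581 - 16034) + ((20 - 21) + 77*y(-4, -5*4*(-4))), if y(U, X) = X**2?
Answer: 454184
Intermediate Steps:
(-22581 - 16034) + ((20 - 21) + 77*y(-4, -5*4*(-4))) = (-22581 - 16034) + ((20 - 21) + 77*(-5*4*(-4))**2) = -38615 + (-1 + 77*(-20*(-4))**2) = -38615 + (-1 + 77*80**2) = -38615 + (-1 + 77*6400) = -38615 + (-1 + 492800) = -38615 + 492799 = 454184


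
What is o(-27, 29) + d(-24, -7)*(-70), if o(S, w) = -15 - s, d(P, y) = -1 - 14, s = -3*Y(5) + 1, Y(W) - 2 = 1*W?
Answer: 1055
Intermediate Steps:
Y(W) = 2 + W (Y(W) = 2 + 1*W = 2 + W)
s = -20 (s = -3*(2 + 5) + 1 = -3*7 + 1 = -21 + 1 = -20)
d(P, y) = -15
o(S, w) = 5 (o(S, w) = -15 - 1*(-20) = -15 + 20 = 5)
o(-27, 29) + d(-24, -7)*(-70) = 5 - 15*(-70) = 5 + 1050 = 1055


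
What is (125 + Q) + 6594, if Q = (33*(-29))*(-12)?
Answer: 18203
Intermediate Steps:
Q = 11484 (Q = -957*(-12) = 11484)
(125 + Q) + 6594 = (125 + 11484) + 6594 = 11609 + 6594 = 18203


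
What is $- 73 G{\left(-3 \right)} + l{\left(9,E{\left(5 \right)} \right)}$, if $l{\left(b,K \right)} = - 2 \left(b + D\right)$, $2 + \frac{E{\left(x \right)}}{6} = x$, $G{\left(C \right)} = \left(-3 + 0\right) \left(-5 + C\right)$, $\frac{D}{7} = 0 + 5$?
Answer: $-1840$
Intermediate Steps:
$D = 35$ ($D = 7 \left(0 + 5\right) = 7 \cdot 5 = 35$)
$G{\left(C \right)} = 15 - 3 C$ ($G{\left(C \right)} = - 3 \left(-5 + C\right) = 15 - 3 C$)
$E{\left(x \right)} = -12 + 6 x$
$l{\left(b,K \right)} = -70 - 2 b$ ($l{\left(b,K \right)} = - 2 \left(b + 35\right) = - 2 \left(35 + b\right) = -70 - 2 b$)
$- 73 G{\left(-3 \right)} + l{\left(9,E{\left(5 \right)} \right)} = - 73 \left(15 - -9\right) - 88 = - 73 \left(15 + 9\right) - 88 = \left(-73\right) 24 - 88 = -1752 - 88 = -1840$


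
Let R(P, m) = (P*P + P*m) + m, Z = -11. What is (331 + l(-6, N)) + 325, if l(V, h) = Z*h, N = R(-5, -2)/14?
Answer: 8821/14 ≈ 630.07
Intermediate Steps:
R(P, m) = m + P² + P*m (R(P, m) = (P² + P*m) + m = m + P² + P*m)
N = 33/14 (N = (-2 + (-5)² - 5*(-2))/14 = (-2 + 25 + 10)*(1/14) = 33*(1/14) = 33/14 ≈ 2.3571)
l(V, h) = -11*h
(331 + l(-6, N)) + 325 = (331 - 11*33/14) + 325 = (331 - 363/14) + 325 = 4271/14 + 325 = 8821/14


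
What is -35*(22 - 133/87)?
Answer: -62335/87 ≈ -716.49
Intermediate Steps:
-35*(22 - 133/87) = -35*1781/87 = -62335/87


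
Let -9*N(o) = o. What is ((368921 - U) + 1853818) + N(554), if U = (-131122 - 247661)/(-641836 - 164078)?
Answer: 1791286491179/805914 ≈ 2.2227e+6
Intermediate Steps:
U = 42087/89546 (U = -378783/(-805914) = -378783*(-1/805914) = 42087/89546 ≈ 0.47000)
N(o) = -o/9
((368921 - U) + 1853818) + N(554) = ((368921 - 1*42087/89546) + 1853818) - 1/9*554 = ((368921 - 42087/89546) + 1853818) - 554/9 = (33035357779/89546 + 1853818) - 554/9 = 199037344407/89546 - 554/9 = 1791286491179/805914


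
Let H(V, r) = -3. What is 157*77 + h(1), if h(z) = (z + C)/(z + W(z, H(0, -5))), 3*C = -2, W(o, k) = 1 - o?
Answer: 36268/3 ≈ 12089.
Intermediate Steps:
C = -⅔ (C = (⅓)*(-2) = -⅔ ≈ -0.66667)
h(z) = -⅔ + z (h(z) = (z - ⅔)/(z + (1 - z)) = (-⅔ + z)/1 = (-⅔ + z)*1 = -⅔ + z)
157*77 + h(1) = 157*77 + (-⅔ + 1) = 12089 + ⅓ = 36268/3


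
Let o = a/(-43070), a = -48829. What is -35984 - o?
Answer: -1549879709/43070 ≈ -35985.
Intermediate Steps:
o = 48829/43070 (o = -48829/(-43070) = -48829*(-1/43070) = 48829/43070 ≈ 1.1337)
-35984 - o = -35984 - 1*48829/43070 = -35984 - 48829/43070 = -1549879709/43070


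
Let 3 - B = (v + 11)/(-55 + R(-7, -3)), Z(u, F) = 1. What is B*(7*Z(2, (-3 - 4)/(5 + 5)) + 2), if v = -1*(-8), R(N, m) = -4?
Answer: 1764/59 ≈ 29.898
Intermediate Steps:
v = 8
B = 196/59 (B = 3 - (8 + 11)/(-55 - 4) = 3 - 19/(-59) = 3 - 19*(-1)/59 = 3 - 1*(-19/59) = 3 + 19/59 = 196/59 ≈ 3.3220)
B*(7*Z(2, (-3 - 4)/(5 + 5)) + 2) = 196*(7*1 + 2)/59 = 196*(7 + 2)/59 = (196/59)*9 = 1764/59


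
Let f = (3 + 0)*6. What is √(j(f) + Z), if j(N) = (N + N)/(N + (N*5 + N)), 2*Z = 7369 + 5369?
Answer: √312095/7 ≈ 79.808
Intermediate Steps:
f = 18 (f = 3*6 = 18)
Z = 6369 (Z = (7369 + 5369)/2 = (½)*12738 = 6369)
j(N) = 2/7 (j(N) = (2*N)/(N + (5*N + N)) = (2*N)/(N + 6*N) = (2*N)/((7*N)) = (2*N)*(1/(7*N)) = 2/7)
√(j(f) + Z) = √(2/7 + 6369) = √(44585/7) = √312095/7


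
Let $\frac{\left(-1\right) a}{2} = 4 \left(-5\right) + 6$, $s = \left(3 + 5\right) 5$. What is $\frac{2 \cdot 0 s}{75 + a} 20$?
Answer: $0$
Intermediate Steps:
$s = 40$ ($s = 8 \cdot 5 = 40$)
$a = 28$ ($a = - 2 \left(4 \left(-5\right) + 6\right) = - 2 \left(-20 + 6\right) = \left(-2\right) \left(-14\right) = 28$)
$\frac{2 \cdot 0 s}{75 + a} 20 = \frac{2 \cdot 0 \cdot 40}{75 + 28} \cdot 20 = \frac{0 \cdot 40}{103} \cdot 20 = 0 \cdot \frac{1}{103} \cdot 20 = 0 \cdot 20 = 0$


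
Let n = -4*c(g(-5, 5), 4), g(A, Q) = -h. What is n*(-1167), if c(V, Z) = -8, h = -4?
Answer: -37344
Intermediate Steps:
g(A, Q) = 4 (g(A, Q) = -1*(-4) = 4)
n = 32 (n = -4*(-8) = 32)
n*(-1167) = 32*(-1167) = -37344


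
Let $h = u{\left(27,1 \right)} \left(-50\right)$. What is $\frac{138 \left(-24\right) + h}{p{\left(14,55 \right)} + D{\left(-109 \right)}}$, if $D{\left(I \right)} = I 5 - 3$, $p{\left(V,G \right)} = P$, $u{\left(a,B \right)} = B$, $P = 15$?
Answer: $\frac{82}{13} \approx 6.3077$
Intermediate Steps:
$p{\left(V,G \right)} = 15$
$h = -50$ ($h = 1 \left(-50\right) = -50$)
$D{\left(I \right)} = -3 + 5 I$ ($D{\left(I \right)} = 5 I - 3 = -3 + 5 I$)
$\frac{138 \left(-24\right) + h}{p{\left(14,55 \right)} + D{\left(-109 \right)}} = \frac{138 \left(-24\right) - 50}{15 + \left(-3 + 5 \left(-109\right)\right)} = \frac{-3312 - 50}{15 - 548} = - \frac{3362}{15 - 548} = - \frac{3362}{-533} = \left(-3362\right) \left(- \frac{1}{533}\right) = \frac{82}{13}$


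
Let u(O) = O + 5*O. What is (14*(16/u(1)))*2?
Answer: 224/3 ≈ 74.667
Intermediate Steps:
u(O) = 6*O
(14*(16/u(1)))*2 = (14*(16/((6*1))))*2 = (14*(16/6))*2 = (14*(16*(⅙)))*2 = (14*(8/3))*2 = (112/3)*2 = 224/3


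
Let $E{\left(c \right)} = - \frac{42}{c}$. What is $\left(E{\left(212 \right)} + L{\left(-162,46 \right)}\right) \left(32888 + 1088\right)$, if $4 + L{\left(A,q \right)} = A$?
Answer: $- \frac{299277596}{53} \approx -5.6467 \cdot 10^{6}$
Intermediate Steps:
$L{\left(A,q \right)} = -4 + A$
$\left(E{\left(212 \right)} + L{\left(-162,46 \right)}\right) \left(32888 + 1088\right) = \left(- \frac{42}{212} - 166\right) \left(32888 + 1088\right) = \left(\left(-42\right) \frac{1}{212} - 166\right) 33976 = \left(- \frac{21}{106} - 166\right) 33976 = \left(- \frac{17617}{106}\right) 33976 = - \frac{299277596}{53}$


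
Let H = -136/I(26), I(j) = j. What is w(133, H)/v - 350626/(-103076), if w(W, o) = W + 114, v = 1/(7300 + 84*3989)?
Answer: 4358407624449/51538 ≈ 8.4567e+7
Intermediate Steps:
H = -68/13 (H = -136/26 = -136*1/26 = -68/13 ≈ -5.2308)
v = 1/342376 (v = 1/(7300 + 335076) = 1/342376 ≈ 2.9208e-6)
w(W, o) = 114 + W
w(133, H)/v - 350626/(-103076) = (114 + 133)/(1/342376) - 350626/(-103076) = 247*342376 - 350626*(-1/103076) = 84566872 + 175313/51538 = 4358407624449/51538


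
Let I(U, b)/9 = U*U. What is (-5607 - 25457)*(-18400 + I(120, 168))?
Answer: -3454316800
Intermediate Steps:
I(U, b) = 9*U**2 (I(U, b) = 9*(U*U) = 9*U**2)
(-5607 - 25457)*(-18400 + I(120, 168)) = (-5607 - 25457)*(-18400 + 9*120**2) = -31064*(-18400 + 9*14400) = -31064*(-18400 + 129600) = -31064*111200 = -3454316800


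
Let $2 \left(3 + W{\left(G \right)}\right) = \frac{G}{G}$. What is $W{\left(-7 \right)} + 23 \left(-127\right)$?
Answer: $- \frac{5847}{2} \approx -2923.5$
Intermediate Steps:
$W{\left(G \right)} = - \frac{5}{2}$ ($W{\left(G \right)} = -3 + \frac{G \frac{1}{G}}{2} = -3 + \frac{1}{2} \cdot 1 = -3 + \frac{1}{2} = - \frac{5}{2}$)
$W{\left(-7 \right)} + 23 \left(-127\right) = - \frac{5}{2} + 23 \left(-127\right) = - \frac{5}{2} - 2921 = - \frac{5847}{2}$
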